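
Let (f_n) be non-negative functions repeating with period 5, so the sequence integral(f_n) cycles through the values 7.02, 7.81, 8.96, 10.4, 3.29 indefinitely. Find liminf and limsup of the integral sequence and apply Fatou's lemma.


The sequence (integral(f_n)) is periodic with period 5, repeating the values 7.02, 7.81, 8.96, 10.4, 3.29 indefinitely.
Step 1: For a periodic sequence, every tail (a_m, a_(m+1), ...) contains all 5 period values infinitely often.
Step 2: Hence inf of every tail = min of the period values = min(7.02, 7.81, 8.96, 10.4, 3.29) = 3.29.
        liminf_n integral(f_n) = sup over m of (inf of tail from m) = 3.29.
Step 3: Similarly sup of every tail = max of the period values = 10.4.
        limsup_n integral(f_n) = 10.4.
Step 4: Fatou's lemma: integral(liminf_n f_n) <= liminf_n integral(f_n) = 3.29.
        So the integral of the pointwise liminf is at most 3.29.


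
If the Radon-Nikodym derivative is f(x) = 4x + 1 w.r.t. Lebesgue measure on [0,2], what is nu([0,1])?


nu(A) = integral_A (dnu/dmu) dmu = integral_0^1 (4x + 1) dx
Step 1: Antiderivative F(x) = (4/2)x^2 + 1x
Step 2: F(1) = (4/2)*1^2 + 1*1 = 2 + 1 = 3
Step 3: F(0) = (4/2)*0^2 + 1*0 = 0.0 + 0 = 0.0
Step 4: nu([0,1]) = F(1) - F(0) = 3 - 0.0 = 3


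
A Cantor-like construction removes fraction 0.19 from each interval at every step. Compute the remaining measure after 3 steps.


Step 1: At each step, fraction remaining = 1 - 0.19 = 0.81
Step 2: After 3 steps, measure = (0.81)^3
Step 3: Computing the power step by step:
  After step 1: 0.81
  After step 2: 0.6561
  After step 3: 0.531441
Result = 0.531441


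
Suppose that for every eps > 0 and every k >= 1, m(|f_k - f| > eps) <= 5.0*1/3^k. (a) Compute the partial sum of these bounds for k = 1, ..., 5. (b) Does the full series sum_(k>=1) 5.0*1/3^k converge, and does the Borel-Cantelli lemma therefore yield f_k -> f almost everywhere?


Step 1: List the terms 5.0*1/3^k for k = 1 to 5:
  k=1: 1.666667
  k=2: 0.555556
  k=3: 0.185185
  k=4: 0.061728
  k=5: 0.020576
Step 2: Partial sum = 1.666667 + 0.555556 + 0.185185 + 0.061728 + 0.020576
     = 2.489712
Step 3: The full series sum_(k>=1) 5.0*1/3^k converges (geometric series with ratio 1/3 < 1; a constant multiple of a convergent series converges).
Step 4: Fix eps > 0. Since sum_k m(|f_k - f| > eps) < infinity, the Borel-Cantelli lemma gives
        m(limsup_k {|f_k - f| > eps}) = 0, i.e. for a.e. x, |f_k(x) - f(x)| <= eps for all large k.
        Applying this with eps = 1/j for j = 1, 2, ... and intersecting the countably many full-measure sets,
        for a.e. x we get limsup_k |f_k(x) - f(x)| <= 1/j for every j, hence f_k -> f almost everywhere.
Conclusion: series converges; Borel-Cantelli yields f_k -> f a.e.


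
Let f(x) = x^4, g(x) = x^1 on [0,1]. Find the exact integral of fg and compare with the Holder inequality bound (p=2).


Step 1: Exact integral of f*g = integral(x^5, 0, 1) = 1/6
     = 0.166667
Step 2: Holder bound with p=2, q=2:
  ||f||_p = (integral x^8 dx)^(1/2) = (1/9)^(1/2) = 0.333333
  ||g||_q = (integral x^2 dx)^(1/2) = (1/3)^(1/2) = 0.57735
Step 3: Holder bound = ||f||_p * ||g||_q = 0.333333 * 0.57735 = 0.19245
Verification: 0.166667 <= 0.19245 (Holder holds)


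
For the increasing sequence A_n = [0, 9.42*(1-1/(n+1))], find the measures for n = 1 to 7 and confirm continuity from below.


By continuity of measure from below: if A_n increases to A, then m(A_n) -> m(A).
Here A = [0, 9.42], so m(A) = 9.42
Step 1: a_1 = 9.42*(1 - 1/2) = 4.71, m(A_1) = 4.71
Step 2: a_2 = 9.42*(1 - 1/3) = 6.28, m(A_2) = 6.28
Step 3: a_3 = 9.42*(1 - 1/4) = 7.065, m(A_3) = 7.065
Step 4: a_4 = 9.42*(1 - 1/5) = 7.536, m(A_4) = 7.536
Step 5: a_5 = 9.42*(1 - 1/6) = 7.85, m(A_5) = 7.85
Step 6: a_6 = 9.42*(1 - 1/7) = 8.0743, m(A_6) = 8.0743
Step 7: a_7 = 9.42*(1 - 1/8) = 8.2425, m(A_7) = 8.2425
Limit: m(A_n) -> m([0,9.42]) = 9.42


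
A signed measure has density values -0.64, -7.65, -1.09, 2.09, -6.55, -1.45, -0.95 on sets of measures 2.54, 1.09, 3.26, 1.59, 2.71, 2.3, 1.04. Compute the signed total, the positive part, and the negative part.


Step 1: Compute signed measure on each set:
  Set 1: -0.64 * 2.54 = -1.6256
  Set 2: -7.65 * 1.09 = -8.3385
  Set 3: -1.09 * 3.26 = -3.5534
  Set 4: 2.09 * 1.59 = 3.3231
  Set 5: -6.55 * 2.71 = -17.7505
  Set 6: -1.45 * 2.3 = -3.335
  Set 7: -0.95 * 1.04 = -0.988
Step 2: Total signed measure = (-1.6256) + (-8.3385) + (-3.5534) + (3.3231) + (-17.7505) + (-3.335) + (-0.988)
     = -32.2679
Step 3: Positive part mu+(X) = sum of positive contributions = 3.3231
Step 4: Negative part mu-(X) = |sum of negative contributions| = 35.591


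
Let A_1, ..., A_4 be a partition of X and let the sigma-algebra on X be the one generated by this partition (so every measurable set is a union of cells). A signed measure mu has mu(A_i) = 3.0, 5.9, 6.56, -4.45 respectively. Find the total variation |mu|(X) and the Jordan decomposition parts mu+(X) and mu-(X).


Step 1: Every measurable set is a union of atoms (the cells / points), so a Hahn decomposition is
  obtained by grouping atoms by sign: P = union of atoms with mu > 0, N = union of the remaining atoms.
  Atoms in P (indices): 1, 2, 3;  atoms in N (indices): 4
  Positive values: 3, 5.9, 6.56
  Negative values: -4.45
Step 2: mu+(X) = mu(P) = sum of positive atom values = 15.46
Step 3: mu-(X) = -mu(N) = sum of |negative atom values| = 4.45
Step 4: |mu|(X) = mu+(X) + mu-(X) = 15.46 + 4.45 = 19.91


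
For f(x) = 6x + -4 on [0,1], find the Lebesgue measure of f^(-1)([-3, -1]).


f^(-1)([-3, -1]) = {x : -3 <= 6x + -4 <= -1}
Solving: (-3 - -4)/6 <= x <= (-1 - -4)/6
= [0.166667, 0.5]
Intersecting with [0,1]: [0.166667, 0.5]
Measure = 0.5 - 0.166667 = 0.333333


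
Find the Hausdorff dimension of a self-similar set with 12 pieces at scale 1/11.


For a self-similar set with N copies scaled by 1/r:
dim_H = log(N)/log(r) = log(12)/log(11)
= 2.484907/2.397895
= 1.036287


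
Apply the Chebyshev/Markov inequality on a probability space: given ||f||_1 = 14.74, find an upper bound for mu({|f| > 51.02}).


Chebyshev/Markov inequality: mu(|f| > eps) <= (||f||_p / eps)^p
Step 1: ||f||_1 / eps = 14.74 / 51.02 = 0.288906
Step 2: Raise to power p = 1:
  (0.288906)^1 = 0.288906
Step 3: Therefore mu(|f| > 51.02) <= 0.288906


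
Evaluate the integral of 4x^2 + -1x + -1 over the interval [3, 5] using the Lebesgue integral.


The Lebesgue integral of a Riemann-integrable function agrees with the Riemann integral.
Antiderivative F(x) = (4/3)x^3 + (-1/2)x^2 + -1x
F(5) = (4/3)*5^3 + (-1/2)*5^2 + -1*5
     = (4/3)*125 + (-1/2)*25 + -1*5
     = 166.666667 + -12.5 + -5
     = 149.166667
F(3) = 28.5
Integral = F(5) - F(3) = 149.166667 - 28.5 = 120.666667


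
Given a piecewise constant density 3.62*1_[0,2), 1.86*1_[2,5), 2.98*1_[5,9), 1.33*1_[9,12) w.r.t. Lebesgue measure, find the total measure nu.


Integrate each piece of the Radon-Nikodym derivative:
Step 1: integral_0^2 3.62 dx = 3.62*(2-0) = 3.62*2 = 7.24
Step 2: integral_2^5 1.86 dx = 1.86*(5-2) = 1.86*3 = 5.58
Step 3: integral_5^9 2.98 dx = 2.98*(9-5) = 2.98*4 = 11.92
Step 4: integral_9^12 1.33 dx = 1.33*(12-9) = 1.33*3 = 3.99
Total: 7.24 + 5.58 + 11.92 + 3.99 = 28.73


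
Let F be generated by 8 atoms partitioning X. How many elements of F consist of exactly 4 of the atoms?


Each element of F is a union of some subset of the 8 atoms.
Elements that are unions of exactly 4 atoms correspond to 4-element subsets of the 8 atoms.
Count = C(8, 4) = 8! / (4! * 4!) = 70.


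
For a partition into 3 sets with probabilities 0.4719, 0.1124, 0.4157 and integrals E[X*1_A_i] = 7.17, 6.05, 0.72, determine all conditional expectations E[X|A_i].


For each cell A_i: E[X|A_i] = E[X*1_A_i] / P(A_i)
Step 1: E[X|A_1] = 7.17 / 0.4719 = 15.193897
Step 2: E[X|A_2] = 6.05 / 0.1124 = 53.825623
Step 3: E[X|A_3] = 0.72 / 0.4157 = 1.732018
Verification: E[X] = sum E[X*1_A_i] = 7.17 + 6.05 + 0.72 = 13.94


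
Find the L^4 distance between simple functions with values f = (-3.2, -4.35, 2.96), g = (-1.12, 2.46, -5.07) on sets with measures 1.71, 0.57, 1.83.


Step 1: Compute differences f_i - g_i:
  -3.2 - -1.12 = -2.08
  -4.35 - 2.46 = -6.81
  2.96 - -5.07 = 8.03
Step 2: Compute |diff|^4 * measure for each set:
  |-2.08|^4 * 1.71 = 18.717737 * 1.71 = 32.00733
  |-6.81|^4 * 0.57 = 2150.742651 * 0.57 = 1225.923311
  |8.03|^4 * 1.83 = 4157.786465 * 1.83 = 7608.749231
Step 3: Sum = 8866.679872
Step 4: ||f-g||_4 = (8866.679872)^(1/4) = 9.703765


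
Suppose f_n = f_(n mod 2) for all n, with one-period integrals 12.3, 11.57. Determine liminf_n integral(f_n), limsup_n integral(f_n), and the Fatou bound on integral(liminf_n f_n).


The sequence (integral(f_n)) is periodic with period 2, repeating the values 12.3, 11.57 indefinitely.
Step 1: For a periodic sequence, every tail (a_m, a_(m+1), ...) contains all 2 period values infinitely often.
Step 2: Hence inf of every tail = min of the period values = min(12.3, 11.57) = 11.57.
        liminf_n integral(f_n) = sup over m of (inf of tail from m) = 11.57.
Step 3: Similarly sup of every tail = max of the period values = 12.3.
        limsup_n integral(f_n) = 12.3.
Step 4: Fatou's lemma: integral(liminf_n f_n) <= liminf_n integral(f_n) = 11.57.
        So the integral of the pointwise liminf is at most 11.57.


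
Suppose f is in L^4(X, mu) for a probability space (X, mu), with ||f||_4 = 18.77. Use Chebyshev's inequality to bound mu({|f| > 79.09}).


Chebyshev/Markov inequality: mu(|f| > eps) <= (||f||_p / eps)^p
Step 1: ||f||_4 / eps = 18.77 / 79.09 = 0.237325
Step 2: Raise to power p = 4:
  (0.237325)^4 = 0.003172
Step 3: Therefore mu(|f| > 79.09) <= 0.003172


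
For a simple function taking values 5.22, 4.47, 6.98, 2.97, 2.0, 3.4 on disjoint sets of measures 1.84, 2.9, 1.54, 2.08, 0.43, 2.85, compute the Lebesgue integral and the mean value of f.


Step 1: Integral = sum(value_i * measure_i)
= 5.22*1.84 + 4.47*2.9 + 6.98*1.54 + 2.97*2.08 + 2.0*0.43 + 3.4*2.85
= 9.6048 + 12.963 + 10.7492 + 6.1776 + 0.86 + 9.69
= 50.0446
Step 2: Total measure of domain = 1.84 + 2.9 + 1.54 + 2.08 + 0.43 + 2.85 = 11.64
Step 3: Average value = 50.0446 / 11.64 = 4.299364


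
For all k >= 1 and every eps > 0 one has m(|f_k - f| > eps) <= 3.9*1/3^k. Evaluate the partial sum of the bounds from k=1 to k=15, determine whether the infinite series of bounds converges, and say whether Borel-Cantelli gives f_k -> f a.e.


Step 1: List the terms 3.9*1/3^k for k = 1 to 15:
  k=1: 1.3
  k=2: 0.433333
  k=3: 0.144444
  k=4: 0.048148
  k=5: 0.016049
  k=6: 0.00535
  k=7: 0.001783
  k=8: 5.944216e-04
  k=9: 1.981405e-04
  k=10: 6.604684e-05
  k=11: 2.201561e-05
  k=12: 7.338538e-06
  k=13: 2.446179e-06
  k=14: 8.153931e-07
  k=15: 2.717977e-07
Step 2: Partial sum = 1.3 + 0.433333 + 0.144444 + 0.048148 + 0.016049 + 0.00535 + 0.001783 + 5.944216e-04 + 1.981405e-04 + 6.604684e-05 + 2.201561e-05 + 7.338538e-06 + 2.446179e-06 + 8.153931e-07 + 2.717977e-07
     = 1.95
Step 3: The full series sum_(k>=1) 3.9*1/3^k converges (geometric series with ratio 1/3 < 1; a constant multiple of a convergent series converges).
Step 4: Fix eps > 0. Since sum_k m(|f_k - f| > eps) < infinity, the Borel-Cantelli lemma gives
        m(limsup_k {|f_k - f| > eps}) = 0, i.e. for a.e. x, |f_k(x) - f(x)| <= eps for all large k.
        Applying this with eps = 1/j for j = 1, 2, ... and intersecting the countably many full-measure sets,
        for a.e. x we get limsup_k |f_k(x) - f(x)| <= 1/j for every j, hence f_k -> f almost everywhere.
Conclusion: series converges; Borel-Cantelli yields f_k -> f a.e.


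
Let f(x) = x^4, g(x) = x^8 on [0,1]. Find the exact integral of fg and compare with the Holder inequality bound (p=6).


Step 1: Exact integral of f*g = integral(x^12, 0, 1) = 1/13
     = 0.076923
Step 2: Holder bound with p=6, q=1.2:
  ||f||_p = (integral x^24 dx)^(1/6) = (1/25)^(1/6) = 0.584804
  ||g||_q = (integral x^9.6 dx)^(1/1.2) = (1/10.6)^(1/1.2) = 0.139823
Step 3: Holder bound = ||f||_p * ||g||_q = 0.584804 * 0.139823 = 0.081769
Verification: 0.076923 <= 0.081769 (Holder holds)


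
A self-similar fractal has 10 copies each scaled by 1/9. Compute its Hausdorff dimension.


For a self-similar set with N copies scaled by 1/r:
dim_H = log(N)/log(r) = log(10)/log(9)
= 2.302585/2.197225
= 1.047952


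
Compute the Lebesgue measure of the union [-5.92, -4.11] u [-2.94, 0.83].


For pairwise disjoint intervals, m(union) = sum of lengths.
= (-4.11 - -5.92) + (0.83 - -2.94)
= 1.81 + 3.77
= 5.58


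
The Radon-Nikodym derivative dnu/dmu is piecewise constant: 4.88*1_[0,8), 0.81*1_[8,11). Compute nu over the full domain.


Integrate each piece of the Radon-Nikodym derivative:
Step 1: integral_0^8 4.88 dx = 4.88*(8-0) = 4.88*8 = 39.04
Step 2: integral_8^11 0.81 dx = 0.81*(11-8) = 0.81*3 = 2.43
Total: 39.04 + 2.43 = 41.47


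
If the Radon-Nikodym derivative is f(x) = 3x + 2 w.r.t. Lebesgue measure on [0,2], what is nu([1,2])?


nu(A) = integral_A (dnu/dmu) dmu = integral_1^2 (3x + 2) dx
Step 1: Antiderivative F(x) = (3/2)x^2 + 2x
Step 2: F(2) = (3/2)*2^2 + 2*2 = 6 + 4 = 10
Step 3: F(1) = (3/2)*1^2 + 2*1 = 1.5 + 2 = 3.5
Step 4: nu([1,2]) = F(2) - F(1) = 10 - 3.5 = 6.5


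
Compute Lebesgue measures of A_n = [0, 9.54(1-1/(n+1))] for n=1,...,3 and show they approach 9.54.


By continuity of measure from below: if A_n increases to A, then m(A_n) -> m(A).
Here A = [0, 9.54], so m(A) = 9.54
Step 1: a_1 = 9.54*(1 - 1/2) = 4.77, m(A_1) = 4.77
Step 2: a_2 = 9.54*(1 - 1/3) = 6.36, m(A_2) = 6.36
Step 3: a_3 = 9.54*(1 - 1/4) = 7.155, m(A_3) = 7.155
Limit: m(A_n) -> m([0,9.54]) = 9.54


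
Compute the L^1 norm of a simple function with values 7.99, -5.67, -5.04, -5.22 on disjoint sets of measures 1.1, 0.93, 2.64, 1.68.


Step 1: Compute |f_i|^1 for each value:
  |7.99|^1 = 7.99
  |-5.67|^1 = 5.67
  |-5.04|^1 = 5.04
  |-5.22|^1 = 5.22
Step 2: Multiply by measures and sum:
  7.99 * 1.1 = 8.789
  5.67 * 0.93 = 5.2731
  5.04 * 2.64 = 13.3056
  5.22 * 1.68 = 8.7696
Sum = 8.789 + 5.2731 + 13.3056 + 8.7696 = 36.1373
Step 3: Take the p-th root:
||f||_1 = (36.1373)^(1/1) = 36.1373


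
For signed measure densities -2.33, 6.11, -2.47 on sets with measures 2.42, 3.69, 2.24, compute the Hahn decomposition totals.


Step 1: Compute signed measure on each set:
  Set 1: -2.33 * 2.42 = -5.6386
  Set 2: 6.11 * 3.69 = 22.5459
  Set 3: -2.47 * 2.24 = -5.5328
Step 2: Total signed measure = (-5.6386) + (22.5459) + (-5.5328)
     = 11.3745
Step 3: Positive part mu+(X) = sum of positive contributions = 22.5459
Step 4: Negative part mu-(X) = |sum of negative contributions| = 11.1714


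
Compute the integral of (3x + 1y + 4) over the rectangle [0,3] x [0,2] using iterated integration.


By Fubini, integrate in x first, then y.
Step 1: Fix y, integrate over x in [0,3]:
  integral(3x + 1y + 4, x=0..3)
  = 3*(3^2 - 0^2)/2 + (1y + 4)*(3 - 0)
  = 13.5 + (1y + 4)*3
  = 13.5 + 3y + 12
  = 25.5 + 3y
Step 2: Integrate over y in [0,2]:
  integral(25.5 + 3y, y=0..2)
  = 25.5*2 + 3*(2^2 - 0^2)/2
  = 51 + 6
  = 57


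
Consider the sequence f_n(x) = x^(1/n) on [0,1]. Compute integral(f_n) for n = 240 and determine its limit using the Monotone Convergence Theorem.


At n = 240: f_240(x) = x^(1/240).
Step 1: integral(x^(1/240), 0, 1) = [x^(1/240+1) / (1/240+1)] from 0 to 1
     = 1 / (1/240 + 1) = 1 / ((240+1)/240) = 240/(240+1)
     = 240/241 = 0.995851
Step 2: As n -> infinity, f_n(x) = x^(1/n) -> 1 for x in (0,1], and f_n is increasing in n.
By MCT, lim_n integral(f_n) = integral(lim_n f_n) = integral(1, 0, 1) = 1.
Step 3: Verify convergence: 240/241 = 0.995851 -> 1


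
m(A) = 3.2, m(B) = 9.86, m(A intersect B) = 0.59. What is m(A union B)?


By inclusion-exclusion: m(A u B) = m(A) + m(B) - m(A n B)
= 3.2 + 9.86 - 0.59
= 12.47


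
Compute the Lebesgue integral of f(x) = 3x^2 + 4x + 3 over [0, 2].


The Lebesgue integral of a Riemann-integrable function agrees with the Riemann integral.
Antiderivative F(x) = (3/3)x^3 + (4/2)x^2 + 3x
F(2) = (3/3)*2^3 + (4/2)*2^2 + 3*2
     = (3/3)*8 + (4/2)*4 + 3*2
     = 8 + 8 + 6
     = 22
F(0) = 0.0
Integral = F(2) - F(0) = 22 - 0.0 = 22


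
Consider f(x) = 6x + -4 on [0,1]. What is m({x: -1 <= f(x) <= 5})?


f^(-1)([-1, 5]) = {x : -1 <= 6x + -4 <= 5}
Solving: (-1 - -4)/6 <= x <= (5 - -4)/6
= [0.5, 1.5]
Intersecting with [0,1]: [0.5, 1]
Measure = 1 - 0.5 = 0.5


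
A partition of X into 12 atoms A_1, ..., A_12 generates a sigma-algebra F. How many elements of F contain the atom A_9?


Each element of F is a union of some subset S of the 12 atoms.
The element contains A_9 iff A_9 is in S.
So we count subsets S of {A_1,...,A_12} with A_9 in S: choose freely among the other 11 atoms.
Count = 2^(12-1) = 2^11 = 2048.


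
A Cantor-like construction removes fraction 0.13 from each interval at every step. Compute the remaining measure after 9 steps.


Step 1: At each step, fraction remaining = 1 - 0.13 = 0.87
Step 2: After 9 steps, measure = (0.87)^9
Result = 0.285544


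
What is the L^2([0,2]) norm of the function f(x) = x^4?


Step 1: ||f||_2 = (integral_0^2 |x^4|^2 dx)^(1/2)
     = (integral_0^2 x^8 dx)^(1/2)
Step 2: integral_0^2 x^8 dx = [x^9/(9)] from 0 to 2 = 2^9/9
     = 512/9 = 56.888889
Step 3: ||f||_2 = (56.888889)^(1/2) = 7.542472


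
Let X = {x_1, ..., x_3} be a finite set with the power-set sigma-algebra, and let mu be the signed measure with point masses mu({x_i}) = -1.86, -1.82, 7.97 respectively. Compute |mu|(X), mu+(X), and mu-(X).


Step 1: Every measurable set is a union of atoms (the cells / points), so a Hahn decomposition is
  obtained by grouping atoms by sign: P = union of atoms with mu > 0, N = union of the remaining atoms.
  Atoms in P (indices): 3;  atoms in N (indices): 1, 2
  Positive values: 7.97
  Negative values: -1.86, -1.82
Step 2: mu+(X) = mu(P) = sum of positive atom values = 7.97
Step 3: mu-(X) = -mu(N) = sum of |negative atom values| = 3.68
Step 4: |mu|(X) = mu+(X) + mu-(X) = 7.97 + 3.68 = 11.65


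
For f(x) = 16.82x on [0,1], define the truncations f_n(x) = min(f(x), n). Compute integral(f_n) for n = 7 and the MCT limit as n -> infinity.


f(x) = 16.82x on [0,1]; f_n(x) = min(16.82x, n). At n = 7:
Step 1: f(x) reaches 7 at x = 7/16.82 = 0.416171
Step 2: integral(f_7) = integral(16.82x, 0, 0.416171) + integral(7, 0.416171, 1)
       = 16.82*0.416171^2/2 + 7*(1 - 0.416171)
       = 1.456599 + 4.086801
       = 5.543401
Step 3: As n -> infinity, f_n increases to f, so by MCT integral(f_n) -> integral(f) = 16.82/2 = 8.41.
Convergence: integral(f_7) = 5.543401 -> 8.41 as n -> infinity


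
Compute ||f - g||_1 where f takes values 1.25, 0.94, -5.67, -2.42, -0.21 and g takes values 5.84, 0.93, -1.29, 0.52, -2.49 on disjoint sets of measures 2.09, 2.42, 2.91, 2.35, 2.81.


Step 1: Compute differences f_i - g_i:
  1.25 - 5.84 = -4.59
  0.94 - 0.93 = 0.01
  -5.67 - -1.29 = -4.38
  -2.42 - 0.52 = -2.94
  -0.21 - -2.49 = 2.28
Step 2: Compute |diff|^1 * measure for each set:
  |-4.59|^1 * 2.09 = 4.59 * 2.09 = 9.5931
  |0.01|^1 * 2.42 = 0.01 * 2.42 = 0.0242
  |-4.38|^1 * 2.91 = 4.38 * 2.91 = 12.7458
  |-2.94|^1 * 2.35 = 2.94 * 2.35 = 6.909
  |2.28|^1 * 2.81 = 2.28 * 2.81 = 6.4068
Step 3: Sum = 35.6789
Step 4: ||f-g||_1 = (35.6789)^(1/1) = 35.6789


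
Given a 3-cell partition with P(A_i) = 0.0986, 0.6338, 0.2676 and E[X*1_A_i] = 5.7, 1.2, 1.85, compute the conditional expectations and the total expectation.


For each cell A_i: E[X|A_i] = E[X*1_A_i] / P(A_i)
Step 1: E[X|A_1] = 5.7 / 0.0986 = 57.809331
Step 2: E[X|A_2] = 1.2 / 0.6338 = 1.893342
Step 3: E[X|A_3] = 1.85 / 0.2676 = 6.913303
Verification: E[X] = sum E[X*1_A_i] = 5.7 + 1.2 + 1.85 = 8.75


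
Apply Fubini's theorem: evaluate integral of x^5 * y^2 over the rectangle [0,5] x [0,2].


By Fubini's theorem, the double integral factors as a product of single integrals:
Step 1: integral_0^5 x^5 dx = [x^6/6] from 0 to 5
     = 5^6/6 = 2604.166667
Step 2: integral_0^2 y^2 dy = [y^3/3] from 0 to 2
     = 2^3/3 = 2.666667
Step 3: Double integral = 2604.166667 * 2.666667 = 6944.444444


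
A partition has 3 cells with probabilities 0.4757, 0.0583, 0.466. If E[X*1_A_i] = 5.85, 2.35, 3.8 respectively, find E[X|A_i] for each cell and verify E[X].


For each cell A_i: E[X|A_i] = E[X*1_A_i] / P(A_i)
Step 1: E[X|A_1] = 5.85 / 0.4757 = 12.297667
Step 2: E[X|A_2] = 2.35 / 0.0583 = 40.308748
Step 3: E[X|A_3] = 3.8 / 0.466 = 8.154506
Verification: E[X] = sum E[X*1_A_i] = 5.85 + 2.35 + 3.8 = 12


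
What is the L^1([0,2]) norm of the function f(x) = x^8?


Step 1: ||f||_1 = (integral_0^2 |x^8|^1 dx)^(1/1)
     = (integral_0^2 x^8 dx)^(1/1)
Step 2: integral_0^2 x^8 dx = [x^9/(9)] from 0 to 2 = 2^9/9
     = 512/9 = 56.888889
Step 3: ||f||_1 = (56.888889)^(1/1) = 56.888889


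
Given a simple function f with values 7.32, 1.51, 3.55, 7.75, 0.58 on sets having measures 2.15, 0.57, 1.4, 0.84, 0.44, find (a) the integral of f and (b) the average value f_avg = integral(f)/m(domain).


Step 1: Integral = sum(value_i * measure_i)
= 7.32*2.15 + 1.51*0.57 + 3.55*1.4 + 7.75*0.84 + 0.58*0.44
= 15.738 + 0.8607 + 4.97 + 6.51 + 0.2552
= 28.3339
Step 2: Total measure of domain = 2.15 + 0.57 + 1.4 + 0.84 + 0.44 = 5.4
Step 3: Average value = 28.3339 / 5.4 = 5.247019


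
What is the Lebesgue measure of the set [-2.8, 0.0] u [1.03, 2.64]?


For pairwise disjoint intervals, m(union) = sum of lengths.
= (0.0 - -2.8) + (2.64 - 1.03)
= 2.8 + 1.61
= 4.41


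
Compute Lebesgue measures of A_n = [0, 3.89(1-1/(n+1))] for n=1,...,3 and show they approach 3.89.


By continuity of measure from below: if A_n increases to A, then m(A_n) -> m(A).
Here A = [0, 3.89], so m(A) = 3.89
Step 1: a_1 = 3.89*(1 - 1/2) = 1.945, m(A_1) = 1.945
Step 2: a_2 = 3.89*(1 - 1/3) = 2.5933, m(A_2) = 2.5933
Step 3: a_3 = 3.89*(1 - 1/4) = 2.9175, m(A_3) = 2.9175
Limit: m(A_n) -> m([0,3.89]) = 3.89


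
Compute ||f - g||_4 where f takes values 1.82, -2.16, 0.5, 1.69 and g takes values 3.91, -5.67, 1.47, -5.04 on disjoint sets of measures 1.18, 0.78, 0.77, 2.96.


Step 1: Compute differences f_i - g_i:
  1.82 - 3.91 = -2.09
  -2.16 - -5.67 = 3.51
  0.5 - 1.47 = -0.97
  1.69 - -5.04 = 6.73
Step 2: Compute |diff|^4 * measure for each set:
  |-2.09|^4 * 1.18 = 19.080298 * 1.18 = 22.514751
  |3.51|^4 * 0.78 = 151.784864 * 0.78 = 118.392194
  |-0.97|^4 * 0.77 = 0.885293 * 0.77 = 0.681675
  |6.73|^4 * 2.96 = 2051.44679 * 2.96 = 6072.2825
Step 3: Sum = 6213.87112
Step 4: ||f-g||_4 = (6213.87112)^(1/4) = 8.87852


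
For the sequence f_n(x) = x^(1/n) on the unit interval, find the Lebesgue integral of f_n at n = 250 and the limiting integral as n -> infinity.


At n = 250: f_250(x) = x^(1/250).
Step 1: integral(x^(1/250), 0, 1) = [x^(1/250+1) / (1/250+1)] from 0 to 1
     = 1 / (1/250 + 1) = 1 / ((250+1)/250) = 250/(250+1)
     = 250/251 = 0.996016
Step 2: As n -> infinity, f_n(x) = x^(1/n) -> 1 for x in (0,1], and f_n is increasing in n.
By MCT, lim_n integral(f_n) = integral(lim_n f_n) = integral(1, 0, 1) = 1.
Step 3: Verify convergence: 250/251 = 0.996016 -> 1


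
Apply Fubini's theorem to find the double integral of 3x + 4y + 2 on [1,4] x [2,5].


By Fubini, integrate in x first, then y.
Step 1: Fix y, integrate over x in [1,4]:
  integral(3x + 4y + 2, x=1..4)
  = 3*(4^2 - 1^2)/2 + (4y + 2)*(4 - 1)
  = 22.5 + (4y + 2)*3
  = 22.5 + 12y + 6
  = 28.5 + 12y
Step 2: Integrate over y in [2,5]:
  integral(28.5 + 12y, y=2..5)
  = 28.5*3 + 12*(5^2 - 2^2)/2
  = 85.5 + 126
  = 211.5


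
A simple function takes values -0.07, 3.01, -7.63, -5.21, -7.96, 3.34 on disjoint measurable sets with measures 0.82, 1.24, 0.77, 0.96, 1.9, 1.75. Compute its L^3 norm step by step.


Step 1: Compute |f_i|^3 for each value:
  |-0.07|^3 = 3.430000e-04
  |3.01|^3 = 27.270901
  |-7.63|^3 = 444.194947
  |-5.21|^3 = 141.420761
  |-7.96|^3 = 504.358336
  |3.34|^3 = 37.259704
Step 2: Multiply by measures and sum:
  3.430000e-04 * 0.82 = 2.812600e-04
  27.270901 * 1.24 = 33.815917
  444.194947 * 0.77 = 342.030109
  141.420761 * 0.96 = 135.763931
  504.358336 * 1.9 = 958.280838
  37.259704 * 1.75 = 65.204482
Sum = 2.812600e-04 + 33.815917 + 342.030109 + 135.763931 + 958.280838 + 65.204482 = 1535.095559
Step 3: Take the p-th root:
||f||_3 = (1535.095559)^(1/3) = 11.535731


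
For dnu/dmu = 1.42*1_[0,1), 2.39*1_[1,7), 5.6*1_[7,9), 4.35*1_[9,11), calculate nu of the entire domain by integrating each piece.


Integrate each piece of the Radon-Nikodym derivative:
Step 1: integral_0^1 1.42 dx = 1.42*(1-0) = 1.42*1 = 1.42
Step 2: integral_1^7 2.39 dx = 2.39*(7-1) = 2.39*6 = 14.34
Step 3: integral_7^9 5.6 dx = 5.6*(9-7) = 5.6*2 = 11.2
Step 4: integral_9^11 4.35 dx = 4.35*(11-9) = 4.35*2 = 8.7
Total: 1.42 + 14.34 + 11.2 + 8.7 = 35.66


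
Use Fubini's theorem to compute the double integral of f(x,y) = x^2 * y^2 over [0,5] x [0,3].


By Fubini's theorem, the double integral factors as a product of single integrals:
Step 1: integral_0^5 x^2 dx = [x^3/3] from 0 to 5
     = 5^3/3 = 41.666667
Step 2: integral_0^3 y^2 dy = [y^3/3] from 0 to 3
     = 3^3/3 = 9
Step 3: Double integral = 41.666667 * 9 = 375


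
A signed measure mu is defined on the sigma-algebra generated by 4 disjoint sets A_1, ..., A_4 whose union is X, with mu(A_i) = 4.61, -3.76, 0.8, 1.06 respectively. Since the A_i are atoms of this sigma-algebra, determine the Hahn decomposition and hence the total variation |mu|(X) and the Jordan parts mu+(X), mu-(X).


Step 1: Every measurable set is a union of atoms (the cells / points), so a Hahn decomposition is
  obtained by grouping atoms by sign: P = union of atoms with mu > 0, N = union of the remaining atoms.
  Atoms in P (indices): 1, 3, 4;  atoms in N (indices): 2
  Positive values: 4.61, 0.8, 1.06
  Negative values: -3.76
Step 2: mu+(X) = mu(P) = sum of positive atom values = 6.47
Step 3: mu-(X) = -mu(N) = sum of |negative atom values| = 3.76
Step 4: |mu|(X) = mu+(X) + mu-(X) = 6.47 + 3.76 = 10.23


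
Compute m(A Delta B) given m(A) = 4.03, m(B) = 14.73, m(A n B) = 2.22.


m(A Delta B) = m(A) + m(B) - 2*m(A n B)
= 4.03 + 14.73 - 2*2.22
= 4.03 + 14.73 - 4.44
= 14.32


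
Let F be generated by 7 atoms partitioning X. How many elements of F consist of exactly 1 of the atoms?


Each element of F is a union of some subset of the 7 atoms.
Elements that are unions of exactly 1 atoms correspond to 1-element subsets of the 7 atoms.
Count = C(7, 1) = 7! / (1! * 6!) = 7.


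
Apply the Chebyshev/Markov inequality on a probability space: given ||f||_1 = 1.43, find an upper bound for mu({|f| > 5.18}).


Chebyshev/Markov inequality: mu(|f| > eps) <= (||f||_p / eps)^p
Step 1: ||f||_1 / eps = 1.43 / 5.18 = 0.276062
Step 2: Raise to power p = 1:
  (0.276062)^1 = 0.276062
Step 3: Therefore mu(|f| > 5.18) <= 0.276062


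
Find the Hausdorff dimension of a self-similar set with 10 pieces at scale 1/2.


For a self-similar set with N copies scaled by 1/r:
dim_H = log(N)/log(r) = log(10)/log(2)
= 2.302585/0.693147
= 3.321928


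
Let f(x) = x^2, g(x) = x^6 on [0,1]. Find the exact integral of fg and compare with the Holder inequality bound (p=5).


Step 1: Exact integral of f*g = integral(x^8, 0, 1) = 1/9
     = 0.111111
Step 2: Holder bound with p=5, q=1.25:
  ||f||_p = (integral x^10 dx)^(1/5) = (1/11)^(1/5) = 0.619044
  ||g||_q = (integral x^7.5 dx)^(1/1.25) = (1/8.5)^(1/1.25) = 0.180495
Step 3: Holder bound = ||f||_p * ||g||_q = 0.619044 * 0.180495 = 0.111734
Verification: 0.111111 <= 0.111734 (Holder holds)


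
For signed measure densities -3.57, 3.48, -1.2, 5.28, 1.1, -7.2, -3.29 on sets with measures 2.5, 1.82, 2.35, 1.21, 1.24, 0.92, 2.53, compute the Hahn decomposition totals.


Step 1: Compute signed measure on each set:
  Set 1: -3.57 * 2.5 = -8.925
  Set 2: 3.48 * 1.82 = 6.3336
  Set 3: -1.2 * 2.35 = -2.82
  Set 4: 5.28 * 1.21 = 6.3888
  Set 5: 1.1 * 1.24 = 1.364
  Set 6: -7.2 * 0.92 = -6.624
  Set 7: -3.29 * 2.53 = -8.3237
Step 2: Total signed measure = (-8.925) + (6.3336) + (-2.82) + (6.3888) + (1.364) + (-6.624) + (-8.3237)
     = -12.6063
Step 3: Positive part mu+(X) = sum of positive contributions = 14.0864
Step 4: Negative part mu-(X) = |sum of negative contributions| = 26.6927


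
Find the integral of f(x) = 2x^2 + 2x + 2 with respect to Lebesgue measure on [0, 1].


The Lebesgue integral of a Riemann-integrable function agrees with the Riemann integral.
Antiderivative F(x) = (2/3)x^3 + (2/2)x^2 + 2x
F(1) = (2/3)*1^3 + (2/2)*1^2 + 2*1
     = (2/3)*1 + (2/2)*1 + 2*1
     = 0.666667 + 1 + 2
     = 3.666667
F(0) = 0.0
Integral = F(1) - F(0) = 3.666667 - 0.0 = 3.666667


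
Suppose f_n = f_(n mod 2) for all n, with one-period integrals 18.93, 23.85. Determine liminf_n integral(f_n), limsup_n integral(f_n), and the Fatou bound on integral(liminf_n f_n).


The sequence (integral(f_n)) is periodic with period 2, repeating the values 18.93, 23.85 indefinitely.
Step 1: For a periodic sequence, every tail (a_m, a_(m+1), ...) contains all 2 period values infinitely often.
Step 2: Hence inf of every tail = min of the period values = min(18.93, 23.85) = 18.93.
        liminf_n integral(f_n) = sup over m of (inf of tail from m) = 18.93.
Step 3: Similarly sup of every tail = max of the period values = 23.85.
        limsup_n integral(f_n) = 23.85.
Step 4: Fatou's lemma: integral(liminf_n f_n) <= liminf_n integral(f_n) = 18.93.
        So the integral of the pointwise liminf is at most 18.93.


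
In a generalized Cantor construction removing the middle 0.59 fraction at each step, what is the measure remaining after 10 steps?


Step 1: At each step, fraction remaining = 1 - 0.59 = 0.41
Step 2: After 10 steps, measure = (0.41)^10
Result = 1.342266e-04


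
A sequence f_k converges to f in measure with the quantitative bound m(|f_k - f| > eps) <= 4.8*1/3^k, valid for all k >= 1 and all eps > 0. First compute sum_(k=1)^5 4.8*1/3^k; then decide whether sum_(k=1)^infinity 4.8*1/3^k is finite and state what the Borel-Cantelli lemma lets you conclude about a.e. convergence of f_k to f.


Step 1: List the terms 4.8*1/3^k for k = 1 to 5:
  k=1: 1.6
  k=2: 0.533333
  k=3: 0.177778
  k=4: 0.059259
  k=5: 0.019753
Step 2: Partial sum = 1.6 + 0.533333 + 0.177778 + 0.059259 + 0.019753
     = 2.390123
Step 3: The full series sum_(k>=1) 4.8*1/3^k converges (geometric series with ratio 1/3 < 1; a constant multiple of a convergent series converges).
Step 4: Fix eps > 0. Since sum_k m(|f_k - f| > eps) < infinity, the Borel-Cantelli lemma gives
        m(limsup_k {|f_k - f| > eps}) = 0, i.e. for a.e. x, |f_k(x) - f(x)| <= eps for all large k.
        Applying this with eps = 1/j for j = 1, 2, ... and intersecting the countably many full-measure sets,
        for a.e. x we get limsup_k |f_k(x) - f(x)| <= 1/j for every j, hence f_k -> f almost everywhere.
Conclusion: series converges; Borel-Cantelli yields f_k -> f a.e.


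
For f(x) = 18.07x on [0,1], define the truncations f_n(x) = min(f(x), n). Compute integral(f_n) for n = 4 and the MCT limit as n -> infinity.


f(x) = 18.07x on [0,1]; f_n(x) = min(18.07x, n). At n = 4:
Step 1: f(x) reaches 4 at x = 4/18.07 = 0.221361
Step 2: integral(f_4) = integral(18.07x, 0, 0.221361) + integral(4, 0.221361, 1)
       = 18.07*0.221361^2/2 + 4*(1 - 0.221361)
       = 0.442723 + 3.114555
       = 3.557277
Step 3: As n -> infinity, f_n increases to f, so by MCT integral(f_n) -> integral(f) = 18.07/2 = 9.035.
Convergence: integral(f_4) = 3.557277 -> 9.035 as n -> infinity


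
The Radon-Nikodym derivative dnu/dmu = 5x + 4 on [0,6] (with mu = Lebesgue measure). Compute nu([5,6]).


nu(A) = integral_A (dnu/dmu) dmu = integral_5^6 (5x + 4) dx
Step 1: Antiderivative F(x) = (5/2)x^2 + 4x
Step 2: F(6) = (5/2)*6^2 + 4*6 = 90 + 24 = 114
Step 3: F(5) = (5/2)*5^2 + 4*5 = 62.5 + 20 = 82.5
Step 4: nu([5,6]) = F(6) - F(5) = 114 - 82.5 = 31.5


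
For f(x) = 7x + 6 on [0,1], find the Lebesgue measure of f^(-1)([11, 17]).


f^(-1)([11, 17]) = {x : 11 <= 7x + 6 <= 17}
Solving: (11 - 6)/7 <= x <= (17 - 6)/7
= [0.714286, 1.571429]
Intersecting with [0,1]: [0.714286, 1]
Measure = 1 - 0.714286 = 0.285714


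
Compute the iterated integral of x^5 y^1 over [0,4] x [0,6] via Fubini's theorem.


By Fubini's theorem, the double integral factors as a product of single integrals:
Step 1: integral_0^4 x^5 dx = [x^6/6] from 0 to 4
     = 4^6/6 = 682.666667
Step 2: integral_0^6 y^1 dy = [y^2/2] from 0 to 6
     = 6^2/2 = 18
Step 3: Double integral = 682.666667 * 18 = 12288


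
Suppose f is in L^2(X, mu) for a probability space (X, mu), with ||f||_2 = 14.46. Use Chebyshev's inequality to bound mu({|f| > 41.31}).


Chebyshev/Markov inequality: mu(|f| > eps) <= (||f||_p / eps)^p
Step 1: ||f||_2 / eps = 14.46 / 41.31 = 0.350036
Step 2: Raise to power p = 2:
  (0.350036)^2 = 0.122525
Step 3: Therefore mu(|f| > 41.31) <= 0.122525


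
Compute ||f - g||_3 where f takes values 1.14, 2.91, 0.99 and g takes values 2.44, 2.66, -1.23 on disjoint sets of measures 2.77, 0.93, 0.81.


Step 1: Compute differences f_i - g_i:
  1.14 - 2.44 = -1.3
  2.91 - 2.66 = 0.25
  0.99 - -1.23 = 2.22
Step 2: Compute |diff|^3 * measure for each set:
  |-1.3|^3 * 2.77 = 2.197 * 2.77 = 6.08569
  |0.25|^3 * 0.93 = 0.015625 * 0.93 = 0.014531
  |2.22|^3 * 0.81 = 10.941048 * 0.81 = 8.862249
Step 3: Sum = 14.96247
Step 4: ||f-g||_3 = (14.96247)^(1/3) = 2.464154


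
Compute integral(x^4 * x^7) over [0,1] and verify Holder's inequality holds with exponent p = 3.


Step 1: Exact integral of f*g = integral(x^11, 0, 1) = 1/12
     = 0.083333
Step 2: Holder bound with p=3, q=1.5:
  ||f||_p = (integral x^12 dx)^(1/3) = (1/13)^(1/3) = 0.42529
  ||g||_q = (integral x^10.5 dx)^(1/1.5) = (1/11.5)^(1/1.5) = 0.196276
Step 3: Holder bound = ||f||_p * ||g||_q = 0.42529 * 0.196276 = 0.083474
Verification: 0.083333 <= 0.083474 (Holder holds)


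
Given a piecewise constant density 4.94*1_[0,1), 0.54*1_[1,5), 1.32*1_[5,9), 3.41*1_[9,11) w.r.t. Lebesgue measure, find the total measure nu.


Integrate each piece of the Radon-Nikodym derivative:
Step 1: integral_0^1 4.94 dx = 4.94*(1-0) = 4.94*1 = 4.94
Step 2: integral_1^5 0.54 dx = 0.54*(5-1) = 0.54*4 = 2.16
Step 3: integral_5^9 1.32 dx = 1.32*(9-5) = 1.32*4 = 5.28
Step 4: integral_9^11 3.41 dx = 3.41*(11-9) = 3.41*2 = 6.82
Total: 4.94 + 2.16 + 5.28 + 6.82 = 19.2


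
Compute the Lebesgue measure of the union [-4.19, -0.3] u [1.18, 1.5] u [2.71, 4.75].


For pairwise disjoint intervals, m(union) = sum of lengths.
= (-0.3 - -4.19) + (1.5 - 1.18) + (4.75 - 2.71)
= 3.89 + 0.32 + 2.04
= 6.25


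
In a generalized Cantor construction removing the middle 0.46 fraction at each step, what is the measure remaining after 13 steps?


Step 1: At each step, fraction remaining = 1 - 0.46 = 0.54
Step 2: After 13 steps, measure = (0.54)^13
Result = 3.319853e-04


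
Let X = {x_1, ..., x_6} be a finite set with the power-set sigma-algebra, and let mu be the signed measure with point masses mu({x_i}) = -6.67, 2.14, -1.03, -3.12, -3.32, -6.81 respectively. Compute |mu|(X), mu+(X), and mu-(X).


Step 1: Every measurable set is a union of atoms (the cells / points), so a Hahn decomposition is
  obtained by grouping atoms by sign: P = union of atoms with mu > 0, N = union of the remaining atoms.
  Atoms in P (indices): 2;  atoms in N (indices): 1, 3, 4, 5, 6
  Positive values: 2.14
  Negative values: -6.67, -1.03, -3.12, -3.32, -6.81
Step 2: mu+(X) = mu(P) = sum of positive atom values = 2.14
Step 3: mu-(X) = -mu(N) = sum of |negative atom values| = 20.95
Step 4: |mu|(X) = mu+(X) + mu-(X) = 2.14 + 20.95 = 23.09


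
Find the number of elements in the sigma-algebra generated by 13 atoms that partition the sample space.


Each element of the sigma-algebra is a union of some subset of the 13 atoms.
The number of such subsets is 2^13 = 8192.


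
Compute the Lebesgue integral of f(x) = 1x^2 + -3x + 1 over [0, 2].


The Lebesgue integral of a Riemann-integrable function agrees with the Riemann integral.
Antiderivative F(x) = (1/3)x^3 + (-3/2)x^2 + 1x
F(2) = (1/3)*2^3 + (-3/2)*2^2 + 1*2
     = (1/3)*8 + (-3/2)*4 + 1*2
     = 2.666667 + -6 + 2
     = -1.333333
F(0) = 0.0
Integral = F(2) - F(0) = -1.333333 - 0.0 = -1.333333


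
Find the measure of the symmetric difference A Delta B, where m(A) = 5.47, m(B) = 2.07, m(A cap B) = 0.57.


m(A Delta B) = m(A) + m(B) - 2*m(A n B)
= 5.47 + 2.07 - 2*0.57
= 5.47 + 2.07 - 1.14
= 6.4


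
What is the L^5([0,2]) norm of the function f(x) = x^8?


Step 1: ||f||_5 = (integral_0^2 |x^8|^5 dx)^(1/5)
     = (integral_0^2 x^40 dx)^(1/5)
Step 2: integral_0^2 x^40 dx = [x^41/(41)] from 0 to 2 = 2^41/41
     = 2199023255552/41 = 5.363471e+10
Step 3: ||f||_5 = (5.363471e+10)^(1/5) = 139.923027


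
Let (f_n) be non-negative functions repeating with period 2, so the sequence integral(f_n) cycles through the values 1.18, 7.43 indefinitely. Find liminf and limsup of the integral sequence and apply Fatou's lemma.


The sequence (integral(f_n)) is periodic with period 2, repeating the values 1.18, 7.43 indefinitely.
Step 1: For a periodic sequence, every tail (a_m, a_(m+1), ...) contains all 2 period values infinitely often.
Step 2: Hence inf of every tail = min of the period values = min(1.18, 7.43) = 1.18.
        liminf_n integral(f_n) = sup over m of (inf of tail from m) = 1.18.
Step 3: Similarly sup of every tail = max of the period values = 7.43.
        limsup_n integral(f_n) = 7.43.
Step 4: Fatou's lemma: integral(liminf_n f_n) <= liminf_n integral(f_n) = 1.18.
        So the integral of the pointwise liminf is at most 1.18.


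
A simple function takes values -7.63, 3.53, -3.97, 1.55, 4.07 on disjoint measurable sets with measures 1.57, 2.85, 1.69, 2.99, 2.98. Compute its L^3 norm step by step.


Step 1: Compute |f_i|^3 for each value:
  |-7.63|^3 = 444.194947
  |3.53|^3 = 43.986977
  |-3.97|^3 = 62.570773
  |1.55|^3 = 3.723875
  |4.07|^3 = 67.419143
Step 2: Multiply by measures and sum:
  444.194947 * 1.57 = 697.386067
  43.986977 * 2.85 = 125.362884
  62.570773 * 1.69 = 105.744606
  3.723875 * 2.99 = 11.134386
  67.419143 * 2.98 = 200.909046
Sum = 697.386067 + 125.362884 + 105.744606 + 11.134386 + 200.909046 = 1140.53699
Step 3: Take the p-th root:
||f||_3 = (1140.53699)^(1/3) = 10.448079


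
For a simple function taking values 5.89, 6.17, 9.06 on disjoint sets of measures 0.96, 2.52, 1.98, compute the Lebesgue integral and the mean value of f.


Step 1: Integral = sum(value_i * measure_i)
= 5.89*0.96 + 6.17*2.52 + 9.06*1.98
= 5.6544 + 15.5484 + 17.9388
= 39.1416
Step 2: Total measure of domain = 0.96 + 2.52 + 1.98 = 5.46
Step 3: Average value = 39.1416 / 5.46 = 7.168791


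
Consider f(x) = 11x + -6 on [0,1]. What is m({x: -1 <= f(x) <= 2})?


f^(-1)([-1, 2]) = {x : -1 <= 11x + -6 <= 2}
Solving: (-1 - -6)/11 <= x <= (2 - -6)/11
= [0.454545, 0.727273]
Intersecting with [0,1]: [0.454545, 0.727273]
Measure = 0.727273 - 0.454545 = 0.272727


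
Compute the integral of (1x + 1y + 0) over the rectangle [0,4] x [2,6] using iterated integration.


By Fubini, integrate in x first, then y.
Step 1: Fix y, integrate over x in [0,4]:
  integral(1x + 1y + 0, x=0..4)
  = 1*(4^2 - 0^2)/2 + (1y + 0)*(4 - 0)
  = 8 + (1y + 0)*4
  = 8 + 4y + 0
  = 8 + 4y
Step 2: Integrate over y in [2,6]:
  integral(8 + 4y, y=2..6)
  = 8*4 + 4*(6^2 - 2^2)/2
  = 32 + 64
  = 96


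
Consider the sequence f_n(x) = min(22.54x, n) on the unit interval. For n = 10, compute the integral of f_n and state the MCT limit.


f(x) = 22.54x on [0,1]; f_n(x) = min(22.54x, n). At n = 10:
Step 1: f(x) reaches 10 at x = 10/22.54 = 0.443656
Step 2: integral(f_10) = integral(22.54x, 0, 0.443656) + integral(10, 0.443656, 1)
       = 22.54*0.443656^2/2 + 10*(1 - 0.443656)
       = 2.218279 + 5.563443
       = 7.781721
Step 3: As n -> infinity, f_n increases to f, so by MCT integral(f_n) -> integral(f) = 22.54/2 = 11.27.
Convergence: integral(f_10) = 7.781721 -> 11.27 as n -> infinity


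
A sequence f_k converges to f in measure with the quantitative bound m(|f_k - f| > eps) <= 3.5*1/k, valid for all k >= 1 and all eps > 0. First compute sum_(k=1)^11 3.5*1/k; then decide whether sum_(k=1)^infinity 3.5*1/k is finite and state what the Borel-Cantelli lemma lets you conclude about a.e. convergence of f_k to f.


Step 1: List the terms 3.5*1/k for k = 1 to 11:
  k=1: 3.5
  k=2: 1.75
  k=3: 1.166667
  k=4: 0.875
  k=5: 0.7
  k=6: 0.583333
  k=7: 0.5
  k=8: 0.4375
  k=9: 0.388889
  k=10: 0.35
  k=11: 0.318182
Step 2: Partial sum = 3.5 + 1.75 + 1.166667 + 0.875 + 0.7 + 0.583333 + 0.5 + 0.4375 + 0.388889 + 0.35 + 0.318182
     = 10.569571
Step 3: The full series sum_(k>=1) 3.5*1/k diverges (harmonic series, p = 1; a nonzero constant multiple of a divergent series diverges).
Step 4: The (first) Borel-Cantelli lemma requires a summable sequence of measures, so it does not apply here;
        from this bound alone no conclusion about a.e. convergence can be drawn (convergence in measure still
        gives an a.e.-convergent subsequence, but not a.e. convergence of the whole sequence).
Conclusion: series diverges; Borel-Cantelli is inconclusive about a.e. convergence of f_k.
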